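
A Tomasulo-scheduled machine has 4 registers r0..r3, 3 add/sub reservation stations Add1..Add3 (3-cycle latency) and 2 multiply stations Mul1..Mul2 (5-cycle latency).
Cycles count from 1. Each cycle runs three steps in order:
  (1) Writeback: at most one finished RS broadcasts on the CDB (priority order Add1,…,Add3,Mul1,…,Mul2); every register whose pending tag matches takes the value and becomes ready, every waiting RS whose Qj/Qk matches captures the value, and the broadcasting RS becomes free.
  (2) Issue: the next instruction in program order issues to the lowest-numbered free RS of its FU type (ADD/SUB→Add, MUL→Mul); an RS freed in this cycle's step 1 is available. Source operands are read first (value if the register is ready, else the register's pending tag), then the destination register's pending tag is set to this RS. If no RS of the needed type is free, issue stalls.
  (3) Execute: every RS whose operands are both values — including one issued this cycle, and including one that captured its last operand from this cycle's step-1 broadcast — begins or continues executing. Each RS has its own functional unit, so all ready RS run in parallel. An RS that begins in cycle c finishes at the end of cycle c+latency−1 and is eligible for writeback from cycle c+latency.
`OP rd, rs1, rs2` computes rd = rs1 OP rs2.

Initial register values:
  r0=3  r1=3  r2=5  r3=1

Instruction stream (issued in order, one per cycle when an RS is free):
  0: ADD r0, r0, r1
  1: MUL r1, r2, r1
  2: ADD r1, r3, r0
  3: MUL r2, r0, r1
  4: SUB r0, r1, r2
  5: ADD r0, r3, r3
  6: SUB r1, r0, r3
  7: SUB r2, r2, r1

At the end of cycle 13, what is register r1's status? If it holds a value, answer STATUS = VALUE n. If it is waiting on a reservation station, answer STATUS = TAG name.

cycle 1: issue ADD r0<-Add1 // r0:Add1,r1:3,r2:5,r3:1
cycle 2: issue MUL r1<-Mul1 // r0:Add1,r1:Mul1,r2:5,r3:1
cycle 3: issue ADD r1<-Add2 // r0:Add1,r1:Add2,r2:5,r3:1
cycle 4: CDB Add1=6; issue MUL r2<-Mul2 // r0:6,r1:Add2,r2:Mul2,r3:1
cycle 5: issue SUB r0<-Add1 // r0:Add1,r1:Add2,r2:Mul2,r3:1
cycle 6: issue ADD r0<-Add3 // r0:Add3,r1:Add2,r2:Mul2,r3:1
cycle 7: CDB Add2=7; issue SUB r1<-Add2 // r0:Add3,r1:Add2,r2:Mul2,r3:1
cycle 8: CDB Mul1=15; stall // r0:Add3,r1:Add2,r2:Mul2,r3:1
cycle 9: CDB Add3=2; issue SUB r2<-Add3 // r0:2,r1:Add2,r2:Add3,r3:1
cycle 10: - // r0:2,r1:Add2,r2:Add3,r3:1
cycle 11: - // r0:2,r1:Add2,r2:Add3,r3:1
cycle 12: CDB Add2=1 // r0:2,r1:1,r2:Add3,r3:1
cycle 13: CDB Mul2=42 // r0:2,r1:1,r2:Add3,r3:1

STATUS = VALUE 1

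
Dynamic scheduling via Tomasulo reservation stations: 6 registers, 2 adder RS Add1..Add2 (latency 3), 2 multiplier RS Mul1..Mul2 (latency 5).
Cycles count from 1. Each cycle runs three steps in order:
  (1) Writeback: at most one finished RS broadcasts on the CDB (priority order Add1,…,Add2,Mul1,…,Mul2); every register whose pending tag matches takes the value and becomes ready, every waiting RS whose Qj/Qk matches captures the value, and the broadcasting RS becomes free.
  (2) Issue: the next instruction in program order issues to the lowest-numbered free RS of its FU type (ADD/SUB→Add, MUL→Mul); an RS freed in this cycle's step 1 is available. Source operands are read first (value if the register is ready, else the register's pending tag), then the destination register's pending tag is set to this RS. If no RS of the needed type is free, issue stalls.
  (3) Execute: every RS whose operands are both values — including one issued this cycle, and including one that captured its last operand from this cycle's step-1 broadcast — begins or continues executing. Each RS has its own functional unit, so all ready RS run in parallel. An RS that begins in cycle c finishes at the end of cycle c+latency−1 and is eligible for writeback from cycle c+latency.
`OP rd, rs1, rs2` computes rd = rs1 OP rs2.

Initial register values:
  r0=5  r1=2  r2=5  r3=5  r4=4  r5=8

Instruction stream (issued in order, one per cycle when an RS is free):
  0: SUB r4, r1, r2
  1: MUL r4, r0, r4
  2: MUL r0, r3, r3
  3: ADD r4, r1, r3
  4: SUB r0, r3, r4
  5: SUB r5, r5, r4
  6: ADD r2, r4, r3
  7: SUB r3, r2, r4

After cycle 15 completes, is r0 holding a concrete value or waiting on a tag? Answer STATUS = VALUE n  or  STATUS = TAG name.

c1: issue SUB r4<-Add1 | r0:5,r1:2,r2:5,r3:5,r4:Add1,r5:8
c2: issue MUL r4<-Mul1 | r0:5,r1:2,r2:5,r3:5,r4:Mul1,r5:8
c3: issue MUL r0<-Mul2 | r0:Mul2,r1:2,r2:5,r3:5,r4:Mul1,r5:8
c4: CDB Add1=-3; issue ADD r4<-Add1 | r0:Mul2,r1:2,r2:5,r3:5,r4:Add1,r5:8
c5: issue SUB r0<-Add2 | r0:Add2,r1:2,r2:5,r3:5,r4:Add1,r5:8
c6: stall | r0:Add2,r1:2,r2:5,r3:5,r4:Add1,r5:8
c7: CDB Add1=7; issue SUB r5<-Add1 | r0:Add2,r1:2,r2:5,r3:5,r4:7,r5:Add1
c8: CDB Mul2=25; stall | r0:Add2,r1:2,r2:5,r3:5,r4:7,r5:Add1
c9: CDB Mul1=-15; stall | r0:Add2,r1:2,r2:5,r3:5,r4:7,r5:Add1
c10: CDB Add1=1; issue ADD r2<-Add1 | r0:Add2,r1:2,r2:Add1,r3:5,r4:7,r5:1
c11: CDB Add2=-2; issue SUB r3<-Add2 | r0:-2,r1:2,r2:Add1,r3:Add2,r4:7,r5:1
c12: - | r0:-2,r1:2,r2:Add1,r3:Add2,r4:7,r5:1
c13: CDB Add1=12 | r0:-2,r1:2,r2:12,r3:Add2,r4:7,r5:1
c14: - | r0:-2,r1:2,r2:12,r3:Add2,r4:7,r5:1
c15: - | r0:-2,r1:2,r2:12,r3:Add2,r4:7,r5:1

STATUS = VALUE -2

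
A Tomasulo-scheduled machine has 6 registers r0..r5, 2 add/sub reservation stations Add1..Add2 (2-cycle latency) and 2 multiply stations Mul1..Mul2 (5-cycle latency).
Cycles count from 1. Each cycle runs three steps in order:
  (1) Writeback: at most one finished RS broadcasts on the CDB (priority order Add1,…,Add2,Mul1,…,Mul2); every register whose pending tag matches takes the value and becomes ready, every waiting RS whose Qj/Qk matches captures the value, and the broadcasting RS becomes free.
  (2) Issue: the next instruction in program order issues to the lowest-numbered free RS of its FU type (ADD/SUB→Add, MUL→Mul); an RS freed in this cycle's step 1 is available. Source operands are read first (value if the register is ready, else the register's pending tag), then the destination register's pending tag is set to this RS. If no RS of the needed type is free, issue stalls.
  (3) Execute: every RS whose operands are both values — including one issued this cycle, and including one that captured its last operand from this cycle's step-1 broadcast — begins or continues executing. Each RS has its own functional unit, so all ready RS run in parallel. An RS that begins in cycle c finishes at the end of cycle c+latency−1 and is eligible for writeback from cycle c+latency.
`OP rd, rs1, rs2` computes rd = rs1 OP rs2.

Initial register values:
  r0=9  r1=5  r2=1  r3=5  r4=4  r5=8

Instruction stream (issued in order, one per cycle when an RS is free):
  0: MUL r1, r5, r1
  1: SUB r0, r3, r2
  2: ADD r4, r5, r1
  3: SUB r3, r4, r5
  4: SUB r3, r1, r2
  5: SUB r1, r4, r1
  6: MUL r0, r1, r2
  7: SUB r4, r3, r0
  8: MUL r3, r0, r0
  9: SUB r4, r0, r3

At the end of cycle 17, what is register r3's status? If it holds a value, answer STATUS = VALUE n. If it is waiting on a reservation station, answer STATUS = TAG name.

  c1: issue MUL r1<-Mul1  regs: r0:9,r1:Mul1,r2:1,r3:5,r4:4,r5:8
  c2: issue SUB r0<-Add1  regs: r0:Add1,r1:Mul1,r2:1,r3:5,r4:4,r5:8
  c3: issue ADD r4<-Add2  regs: r0:Add1,r1:Mul1,r2:1,r3:5,r4:Add2,r5:8
  c4: CDB Add1=4; issue SUB r3<-Add1  regs: r0:4,r1:Mul1,r2:1,r3:Add1,r4:Add2,r5:8
  c5: stall  regs: r0:4,r1:Mul1,r2:1,r3:Add1,r4:Add2,r5:8
  c6: CDB Mul1=40; stall  regs: r0:4,r1:40,r2:1,r3:Add1,r4:Add2,r5:8
  c7: stall  regs: r0:4,r1:40,r2:1,r3:Add1,r4:Add2,r5:8
  c8: CDB Add2=48; issue SUB r3<-Add2  regs: r0:4,r1:40,r2:1,r3:Add2,r4:48,r5:8
  c9: stall  regs: r0:4,r1:40,r2:1,r3:Add2,r4:48,r5:8
  c10: CDB Add1=40; issue SUB r1<-Add1  regs: r0:4,r1:Add1,r2:1,r3:Add2,r4:48,r5:8
  c11: CDB Add2=39; issue MUL r0<-Mul1  regs: r0:Mul1,r1:Add1,r2:1,r3:39,r4:48,r5:8
  c12: CDB Add1=8; issue SUB r4<-Add1  regs: r0:Mul1,r1:8,r2:1,r3:39,r4:Add1,r5:8
  c13: issue MUL r3<-Mul2  regs: r0:Mul1,r1:8,r2:1,r3:Mul2,r4:Add1,r5:8
  c14: issue SUB r4<-Add2  regs: r0:Mul1,r1:8,r2:1,r3:Mul2,r4:Add2,r5:8
  c15: -  regs: r0:Mul1,r1:8,r2:1,r3:Mul2,r4:Add2,r5:8
  c16: -  regs: r0:Mul1,r1:8,r2:1,r3:Mul2,r4:Add2,r5:8
  c17: CDB Mul1=8  regs: r0:8,r1:8,r2:1,r3:Mul2,r4:Add2,r5:8

STATUS = TAG Mul2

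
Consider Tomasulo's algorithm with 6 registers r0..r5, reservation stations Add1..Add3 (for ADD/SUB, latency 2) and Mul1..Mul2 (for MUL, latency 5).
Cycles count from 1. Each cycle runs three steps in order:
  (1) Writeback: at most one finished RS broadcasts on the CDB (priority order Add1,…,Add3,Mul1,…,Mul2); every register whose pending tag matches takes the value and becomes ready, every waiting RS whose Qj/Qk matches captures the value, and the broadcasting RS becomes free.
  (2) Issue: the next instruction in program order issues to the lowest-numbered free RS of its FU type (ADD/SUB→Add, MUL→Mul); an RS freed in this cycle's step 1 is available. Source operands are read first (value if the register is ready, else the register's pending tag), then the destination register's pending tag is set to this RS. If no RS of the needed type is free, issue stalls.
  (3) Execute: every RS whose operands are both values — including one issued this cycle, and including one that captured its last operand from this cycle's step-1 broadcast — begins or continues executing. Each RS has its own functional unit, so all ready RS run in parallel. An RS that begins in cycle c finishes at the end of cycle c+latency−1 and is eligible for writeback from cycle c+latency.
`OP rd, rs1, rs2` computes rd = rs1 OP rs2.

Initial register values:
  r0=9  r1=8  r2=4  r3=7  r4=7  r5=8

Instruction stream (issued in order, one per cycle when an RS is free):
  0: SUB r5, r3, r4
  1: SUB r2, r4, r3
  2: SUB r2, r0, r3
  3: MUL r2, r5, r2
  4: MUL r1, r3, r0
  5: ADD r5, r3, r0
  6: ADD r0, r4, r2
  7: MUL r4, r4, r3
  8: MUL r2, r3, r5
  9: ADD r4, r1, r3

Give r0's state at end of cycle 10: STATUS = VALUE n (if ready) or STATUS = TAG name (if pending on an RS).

cycle 1: issue SUB r5<-Add1 // r0:9,r1:8,r2:4,r3:7,r4:7,r5:Add1
cycle 2: issue SUB r2<-Add2 // r0:9,r1:8,r2:Add2,r3:7,r4:7,r5:Add1
cycle 3: CDB Add1=0; issue SUB r2<-Add1 // r0:9,r1:8,r2:Add1,r3:7,r4:7,r5:0
cycle 4: CDB Add2=0; issue MUL r2<-Mul1 // r0:9,r1:8,r2:Mul1,r3:7,r4:7,r5:0
cycle 5: CDB Add1=2; issue MUL r1<-Mul2 // r0:9,r1:Mul2,r2:Mul1,r3:7,r4:7,r5:0
cycle 6: issue ADD r5<-Add1 // r0:9,r1:Mul2,r2:Mul1,r3:7,r4:7,r5:Add1
cycle 7: issue ADD r0<-Add2 // r0:Add2,r1:Mul2,r2:Mul1,r3:7,r4:7,r5:Add1
cycle 8: CDB Add1=16; stall // r0:Add2,r1:Mul2,r2:Mul1,r3:7,r4:7,r5:16
cycle 9: stall // r0:Add2,r1:Mul2,r2:Mul1,r3:7,r4:7,r5:16
cycle 10: CDB Mul1=0; issue MUL r4<-Mul1 // r0:Add2,r1:Mul2,r2:0,r3:7,r4:Mul1,r5:16

STATUS = TAG Add2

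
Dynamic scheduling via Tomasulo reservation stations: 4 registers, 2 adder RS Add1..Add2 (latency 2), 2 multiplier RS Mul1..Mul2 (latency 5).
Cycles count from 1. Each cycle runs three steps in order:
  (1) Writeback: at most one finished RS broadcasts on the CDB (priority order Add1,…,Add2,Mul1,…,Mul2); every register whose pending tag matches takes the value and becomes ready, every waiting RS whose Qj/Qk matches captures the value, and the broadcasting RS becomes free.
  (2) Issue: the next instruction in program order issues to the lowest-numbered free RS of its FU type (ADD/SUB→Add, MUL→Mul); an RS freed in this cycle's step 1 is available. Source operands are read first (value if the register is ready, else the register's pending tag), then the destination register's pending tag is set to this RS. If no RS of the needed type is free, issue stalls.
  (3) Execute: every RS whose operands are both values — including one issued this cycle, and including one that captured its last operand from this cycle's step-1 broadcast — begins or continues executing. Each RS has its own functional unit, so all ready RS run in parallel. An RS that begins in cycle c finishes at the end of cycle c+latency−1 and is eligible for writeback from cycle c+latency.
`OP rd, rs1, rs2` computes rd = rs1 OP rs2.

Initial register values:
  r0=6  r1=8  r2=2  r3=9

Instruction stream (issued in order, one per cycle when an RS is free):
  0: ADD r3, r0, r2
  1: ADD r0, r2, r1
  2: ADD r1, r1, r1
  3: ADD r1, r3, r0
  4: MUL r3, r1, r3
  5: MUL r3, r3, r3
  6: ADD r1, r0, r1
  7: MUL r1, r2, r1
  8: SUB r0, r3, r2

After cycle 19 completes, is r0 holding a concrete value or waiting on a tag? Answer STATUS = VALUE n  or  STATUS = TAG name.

  c1: issue ADD r3<-Add1  regs: r0:6,r1:8,r2:2,r3:Add1
  c2: issue ADD r0<-Add2  regs: r0:Add2,r1:8,r2:2,r3:Add1
  c3: CDB Add1=8; issue ADD r1<-Add1  regs: r0:Add2,r1:Add1,r2:2,r3:8
  c4: CDB Add2=10; issue ADD r1<-Add2  regs: r0:10,r1:Add2,r2:2,r3:8
  c5: CDB Add1=16; issue MUL r3<-Mul1  regs: r0:10,r1:Add2,r2:2,r3:Mul1
  c6: CDB Add2=18; issue MUL r3<-Mul2  regs: r0:10,r1:18,r2:2,r3:Mul2
  c7: issue ADD r1<-Add1  regs: r0:10,r1:Add1,r2:2,r3:Mul2
  c8: stall  regs: r0:10,r1:Add1,r2:2,r3:Mul2
  c9: CDB Add1=28; stall  regs: r0:10,r1:28,r2:2,r3:Mul2
  c10: stall  regs: r0:10,r1:28,r2:2,r3:Mul2
  c11: CDB Mul1=144; issue MUL r1<-Mul1  regs: r0:10,r1:Mul1,r2:2,r3:Mul2
  c12: issue SUB r0<-Add1  regs: r0:Add1,r1:Mul1,r2:2,r3:Mul2
  c13: -  regs: r0:Add1,r1:Mul1,r2:2,r3:Mul2
  c14: -  regs: r0:Add1,r1:Mul1,r2:2,r3:Mul2
  c15: -  regs: r0:Add1,r1:Mul1,r2:2,r3:Mul2
  c16: CDB Mul1=56  regs: r0:Add1,r1:56,r2:2,r3:Mul2
  c17: CDB Mul2=20736  regs: r0:Add1,r1:56,r2:2,r3:20736
  c18: -  regs: r0:Add1,r1:56,r2:2,r3:20736
  c19: CDB Add1=20734  regs: r0:20734,r1:56,r2:2,r3:20736

STATUS = VALUE 20734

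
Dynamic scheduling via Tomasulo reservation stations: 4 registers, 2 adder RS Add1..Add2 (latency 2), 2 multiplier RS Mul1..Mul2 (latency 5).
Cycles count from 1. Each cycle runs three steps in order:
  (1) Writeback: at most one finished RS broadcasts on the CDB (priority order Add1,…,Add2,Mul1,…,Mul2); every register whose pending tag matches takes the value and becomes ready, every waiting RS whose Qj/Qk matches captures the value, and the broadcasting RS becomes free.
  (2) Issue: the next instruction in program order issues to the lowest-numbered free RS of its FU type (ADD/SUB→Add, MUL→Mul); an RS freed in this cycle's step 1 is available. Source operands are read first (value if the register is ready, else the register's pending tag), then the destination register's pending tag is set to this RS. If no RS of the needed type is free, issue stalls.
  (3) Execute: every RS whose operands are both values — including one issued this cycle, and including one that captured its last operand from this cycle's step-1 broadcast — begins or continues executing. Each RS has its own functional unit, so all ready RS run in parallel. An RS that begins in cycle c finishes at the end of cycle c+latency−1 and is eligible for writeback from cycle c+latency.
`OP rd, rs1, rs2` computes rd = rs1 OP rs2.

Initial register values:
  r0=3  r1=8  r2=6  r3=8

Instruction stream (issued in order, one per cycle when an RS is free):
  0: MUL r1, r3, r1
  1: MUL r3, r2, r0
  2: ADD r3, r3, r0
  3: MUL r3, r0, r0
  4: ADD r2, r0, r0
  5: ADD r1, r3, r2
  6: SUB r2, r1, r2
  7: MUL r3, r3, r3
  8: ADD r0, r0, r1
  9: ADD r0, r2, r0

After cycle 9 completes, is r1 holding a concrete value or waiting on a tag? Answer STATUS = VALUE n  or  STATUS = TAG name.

c1: issue MUL r1<-Mul1 | r0:3,r1:Mul1,r2:6,r3:8
c2: issue MUL r3<-Mul2 | r0:3,r1:Mul1,r2:6,r3:Mul2
c3: issue ADD r3<-Add1 | r0:3,r1:Mul1,r2:6,r3:Add1
c4: stall | r0:3,r1:Mul1,r2:6,r3:Add1
c5: stall | r0:3,r1:Mul1,r2:6,r3:Add1
c6: CDB Mul1=64; issue MUL r3<-Mul1 | r0:3,r1:64,r2:6,r3:Mul1
c7: CDB Mul2=18; issue ADD r2<-Add2 | r0:3,r1:64,r2:Add2,r3:Mul1
c8: stall | r0:3,r1:64,r2:Add2,r3:Mul1
c9: CDB Add1=21; issue ADD r1<-Add1 | r0:3,r1:Add1,r2:Add2,r3:Mul1

STATUS = TAG Add1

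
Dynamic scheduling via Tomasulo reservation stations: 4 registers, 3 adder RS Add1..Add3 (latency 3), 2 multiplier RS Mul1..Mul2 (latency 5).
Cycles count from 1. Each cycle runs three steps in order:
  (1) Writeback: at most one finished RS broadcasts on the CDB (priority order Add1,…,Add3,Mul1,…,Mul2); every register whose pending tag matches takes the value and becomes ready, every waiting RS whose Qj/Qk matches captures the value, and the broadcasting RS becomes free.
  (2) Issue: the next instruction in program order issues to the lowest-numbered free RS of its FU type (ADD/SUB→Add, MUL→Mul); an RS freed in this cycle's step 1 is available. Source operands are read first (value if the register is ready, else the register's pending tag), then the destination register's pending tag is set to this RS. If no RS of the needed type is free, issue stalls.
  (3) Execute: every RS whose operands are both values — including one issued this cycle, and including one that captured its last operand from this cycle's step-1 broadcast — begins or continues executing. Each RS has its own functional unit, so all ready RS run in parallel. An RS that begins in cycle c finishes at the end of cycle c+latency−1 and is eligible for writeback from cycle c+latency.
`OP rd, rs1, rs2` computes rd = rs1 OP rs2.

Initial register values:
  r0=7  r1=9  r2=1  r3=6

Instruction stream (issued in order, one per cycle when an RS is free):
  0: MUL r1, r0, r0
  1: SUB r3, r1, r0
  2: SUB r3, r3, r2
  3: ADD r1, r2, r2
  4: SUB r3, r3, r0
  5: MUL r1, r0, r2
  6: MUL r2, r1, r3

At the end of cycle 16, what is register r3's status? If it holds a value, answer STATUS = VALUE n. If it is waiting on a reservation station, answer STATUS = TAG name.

cycle 1: issue MUL r1<-Mul1 // r0:7,r1:Mul1,r2:1,r3:6
cycle 2: issue SUB r3<-Add1 // r0:7,r1:Mul1,r2:1,r3:Add1
cycle 3: issue SUB r3<-Add2 // r0:7,r1:Mul1,r2:1,r3:Add2
cycle 4: issue ADD r1<-Add3 // r0:7,r1:Add3,r2:1,r3:Add2
cycle 5: stall // r0:7,r1:Add3,r2:1,r3:Add2
cycle 6: CDB Mul1=49; stall // r0:7,r1:Add3,r2:1,r3:Add2
cycle 7: CDB Add3=2; issue SUB r3<-Add3 // r0:7,r1:2,r2:1,r3:Add3
cycle 8: issue MUL r1<-Mul1 // r0:7,r1:Mul1,r2:1,r3:Add3
cycle 9: CDB Add1=42; issue MUL r2<-Mul2 // r0:7,r1:Mul1,r2:Mul2,r3:Add3
cycle 10: - // r0:7,r1:Mul1,r2:Mul2,r3:Add3
cycle 11: - // r0:7,r1:Mul1,r2:Mul2,r3:Add3
cycle 12: CDB Add2=41 // r0:7,r1:Mul1,r2:Mul2,r3:Add3
cycle 13: CDB Mul1=7 // r0:7,r1:7,r2:Mul2,r3:Add3
cycle 14: - // r0:7,r1:7,r2:Mul2,r3:Add3
cycle 15: CDB Add3=34 // r0:7,r1:7,r2:Mul2,r3:34
cycle 16: - // r0:7,r1:7,r2:Mul2,r3:34

STATUS = VALUE 34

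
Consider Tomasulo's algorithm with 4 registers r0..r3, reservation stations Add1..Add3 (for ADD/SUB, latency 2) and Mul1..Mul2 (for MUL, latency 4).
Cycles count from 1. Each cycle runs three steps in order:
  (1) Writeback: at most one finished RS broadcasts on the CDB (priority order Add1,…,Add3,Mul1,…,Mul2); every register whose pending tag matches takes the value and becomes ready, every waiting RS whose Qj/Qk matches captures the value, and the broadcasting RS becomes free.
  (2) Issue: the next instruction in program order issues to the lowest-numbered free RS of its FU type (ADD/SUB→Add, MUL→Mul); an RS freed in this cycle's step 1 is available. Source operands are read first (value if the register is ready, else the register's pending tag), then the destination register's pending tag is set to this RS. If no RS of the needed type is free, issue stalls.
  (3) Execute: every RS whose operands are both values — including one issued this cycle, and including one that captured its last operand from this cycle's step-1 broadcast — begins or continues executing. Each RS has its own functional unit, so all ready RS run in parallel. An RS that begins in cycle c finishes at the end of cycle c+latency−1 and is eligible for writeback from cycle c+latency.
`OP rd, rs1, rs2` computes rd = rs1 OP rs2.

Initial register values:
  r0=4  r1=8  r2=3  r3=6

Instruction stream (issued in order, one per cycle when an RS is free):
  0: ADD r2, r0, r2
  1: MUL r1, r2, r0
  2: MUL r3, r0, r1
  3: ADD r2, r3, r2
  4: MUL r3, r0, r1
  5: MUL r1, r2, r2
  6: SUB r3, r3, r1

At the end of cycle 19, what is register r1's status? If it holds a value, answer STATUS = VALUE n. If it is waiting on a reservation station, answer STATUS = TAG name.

STATUS = VALUE 14161

cycle 1: issue ADD r2<-Add1 // r0:4,r1:8,r2:Add1,r3:6
cycle 2: issue MUL r1<-Mul1 // r0:4,r1:Mul1,r2:Add1,r3:6
cycle 3: CDB Add1=7; issue MUL r3<-Mul2 // r0:4,r1:Mul1,r2:7,r3:Mul2
cycle 4: issue ADD r2<-Add1 // r0:4,r1:Mul1,r2:Add1,r3:Mul2
cycle 5: stall // r0:4,r1:Mul1,r2:Add1,r3:Mul2
cycle 6: stall // r0:4,r1:Mul1,r2:Add1,r3:Mul2
cycle 7: CDB Mul1=28; issue MUL r3<-Mul1 // r0:4,r1:28,r2:Add1,r3:Mul1
cycle 8: stall // r0:4,r1:28,r2:Add1,r3:Mul1
cycle 9: stall // r0:4,r1:28,r2:Add1,r3:Mul1
cycle 10: stall // r0:4,r1:28,r2:Add1,r3:Mul1
cycle 11: CDB Mul1=112; issue MUL r1<-Mul1 // r0:4,r1:Mul1,r2:Add1,r3:112
cycle 12: CDB Mul2=112; issue SUB r3<-Add2 // r0:4,r1:Mul1,r2:Add1,r3:Add2
cycle 13: - // r0:4,r1:Mul1,r2:Add1,r3:Add2
cycle 14: CDB Add1=119 // r0:4,r1:Mul1,r2:119,r3:Add2
cycle 15: - // r0:4,r1:Mul1,r2:119,r3:Add2
cycle 16: - // r0:4,r1:Mul1,r2:119,r3:Add2
cycle 17: - // r0:4,r1:Mul1,r2:119,r3:Add2
cycle 18: CDB Mul1=14161 // r0:4,r1:14161,r2:119,r3:Add2
cycle 19: - // r0:4,r1:14161,r2:119,r3:Add2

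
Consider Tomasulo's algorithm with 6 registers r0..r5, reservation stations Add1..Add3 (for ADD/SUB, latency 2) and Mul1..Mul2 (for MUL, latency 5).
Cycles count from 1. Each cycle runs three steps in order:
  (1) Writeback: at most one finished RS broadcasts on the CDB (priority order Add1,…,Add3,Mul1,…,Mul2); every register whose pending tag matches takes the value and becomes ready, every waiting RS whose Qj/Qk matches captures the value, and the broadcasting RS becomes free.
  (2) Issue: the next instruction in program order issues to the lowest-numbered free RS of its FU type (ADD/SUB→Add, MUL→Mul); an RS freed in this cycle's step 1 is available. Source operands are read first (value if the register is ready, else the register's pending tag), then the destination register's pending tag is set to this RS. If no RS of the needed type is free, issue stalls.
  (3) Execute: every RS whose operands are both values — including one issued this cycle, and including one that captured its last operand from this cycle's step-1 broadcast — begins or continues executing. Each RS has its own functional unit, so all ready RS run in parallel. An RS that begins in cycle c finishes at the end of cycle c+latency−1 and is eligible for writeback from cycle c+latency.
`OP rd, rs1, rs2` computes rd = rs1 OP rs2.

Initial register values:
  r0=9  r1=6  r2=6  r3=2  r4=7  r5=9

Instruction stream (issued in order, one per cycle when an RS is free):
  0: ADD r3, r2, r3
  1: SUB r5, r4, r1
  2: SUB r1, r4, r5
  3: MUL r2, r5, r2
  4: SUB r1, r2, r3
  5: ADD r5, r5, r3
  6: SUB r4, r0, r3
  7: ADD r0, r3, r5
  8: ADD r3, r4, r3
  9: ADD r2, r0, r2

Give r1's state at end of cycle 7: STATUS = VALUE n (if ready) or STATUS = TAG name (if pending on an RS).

STATUS = TAG Add2

c1: issue ADD r3<-Add1 | r0:9,r1:6,r2:6,r3:Add1,r4:7,r5:9
c2: issue SUB r5<-Add2 | r0:9,r1:6,r2:6,r3:Add1,r4:7,r5:Add2
c3: CDB Add1=8; issue SUB r1<-Add1 | r0:9,r1:Add1,r2:6,r3:8,r4:7,r5:Add2
c4: CDB Add2=1; issue MUL r2<-Mul1 | r0:9,r1:Add1,r2:Mul1,r3:8,r4:7,r5:1
c5: issue SUB r1<-Add2 | r0:9,r1:Add2,r2:Mul1,r3:8,r4:7,r5:1
c6: CDB Add1=6; issue ADD r5<-Add1 | r0:9,r1:Add2,r2:Mul1,r3:8,r4:7,r5:Add1
c7: issue SUB r4<-Add3 | r0:9,r1:Add2,r2:Mul1,r3:8,r4:Add3,r5:Add1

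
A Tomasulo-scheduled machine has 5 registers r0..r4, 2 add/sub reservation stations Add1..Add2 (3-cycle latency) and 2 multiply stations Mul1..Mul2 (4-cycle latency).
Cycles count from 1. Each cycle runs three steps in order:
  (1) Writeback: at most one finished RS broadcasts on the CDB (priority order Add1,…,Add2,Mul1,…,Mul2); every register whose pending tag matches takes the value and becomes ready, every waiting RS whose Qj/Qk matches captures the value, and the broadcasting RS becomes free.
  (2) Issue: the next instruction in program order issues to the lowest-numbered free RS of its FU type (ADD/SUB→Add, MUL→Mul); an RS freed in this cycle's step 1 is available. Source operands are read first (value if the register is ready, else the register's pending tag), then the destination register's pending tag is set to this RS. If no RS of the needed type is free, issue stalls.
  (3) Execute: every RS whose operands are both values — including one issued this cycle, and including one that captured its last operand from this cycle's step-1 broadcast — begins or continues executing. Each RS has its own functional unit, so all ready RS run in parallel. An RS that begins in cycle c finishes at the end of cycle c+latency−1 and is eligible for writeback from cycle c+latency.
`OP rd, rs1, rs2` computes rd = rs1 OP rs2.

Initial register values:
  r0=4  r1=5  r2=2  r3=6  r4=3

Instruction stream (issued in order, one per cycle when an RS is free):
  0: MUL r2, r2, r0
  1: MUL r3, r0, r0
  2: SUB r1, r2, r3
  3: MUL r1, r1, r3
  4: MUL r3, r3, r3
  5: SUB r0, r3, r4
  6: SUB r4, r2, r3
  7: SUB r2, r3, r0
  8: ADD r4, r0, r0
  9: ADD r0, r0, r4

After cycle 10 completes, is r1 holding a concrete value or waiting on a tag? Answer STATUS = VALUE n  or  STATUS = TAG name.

STATUS = TAG Mul1

c1: issue MUL r2<-Mul1 | r0:4,r1:5,r2:Mul1,r3:6,r4:3
c2: issue MUL r3<-Mul2 | r0:4,r1:5,r2:Mul1,r3:Mul2,r4:3
c3: issue SUB r1<-Add1 | r0:4,r1:Add1,r2:Mul1,r3:Mul2,r4:3
c4: stall | r0:4,r1:Add1,r2:Mul1,r3:Mul2,r4:3
c5: CDB Mul1=8; issue MUL r1<-Mul1 | r0:4,r1:Mul1,r2:8,r3:Mul2,r4:3
c6: CDB Mul2=16; issue MUL r3<-Mul2 | r0:4,r1:Mul1,r2:8,r3:Mul2,r4:3
c7: issue SUB r0<-Add2 | r0:Add2,r1:Mul1,r2:8,r3:Mul2,r4:3
c8: stall | r0:Add2,r1:Mul1,r2:8,r3:Mul2,r4:3
c9: CDB Add1=-8; issue SUB r4<-Add1 | r0:Add2,r1:Mul1,r2:8,r3:Mul2,r4:Add1
c10: CDB Mul2=256; stall | r0:Add2,r1:Mul1,r2:8,r3:256,r4:Add1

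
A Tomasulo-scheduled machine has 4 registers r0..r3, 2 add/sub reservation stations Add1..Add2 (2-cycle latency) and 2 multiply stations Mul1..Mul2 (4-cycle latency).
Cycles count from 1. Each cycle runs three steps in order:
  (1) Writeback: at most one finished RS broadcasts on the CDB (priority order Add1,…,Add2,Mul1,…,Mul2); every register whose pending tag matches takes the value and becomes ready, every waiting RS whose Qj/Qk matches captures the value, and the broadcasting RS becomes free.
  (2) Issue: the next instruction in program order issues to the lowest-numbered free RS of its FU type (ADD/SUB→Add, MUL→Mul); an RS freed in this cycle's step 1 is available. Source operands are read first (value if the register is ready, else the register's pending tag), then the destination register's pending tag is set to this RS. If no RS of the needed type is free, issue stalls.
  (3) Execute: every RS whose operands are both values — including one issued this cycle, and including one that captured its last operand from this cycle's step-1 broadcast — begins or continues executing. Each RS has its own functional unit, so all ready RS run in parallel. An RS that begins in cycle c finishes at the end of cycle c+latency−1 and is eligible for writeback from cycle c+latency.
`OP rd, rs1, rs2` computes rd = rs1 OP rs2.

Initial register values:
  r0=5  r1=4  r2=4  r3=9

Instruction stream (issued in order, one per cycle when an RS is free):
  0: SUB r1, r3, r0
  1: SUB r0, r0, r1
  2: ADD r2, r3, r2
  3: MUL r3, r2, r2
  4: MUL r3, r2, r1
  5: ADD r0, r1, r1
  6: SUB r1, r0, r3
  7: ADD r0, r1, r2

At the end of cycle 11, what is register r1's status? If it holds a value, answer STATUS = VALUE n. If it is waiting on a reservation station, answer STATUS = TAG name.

STATUS = TAG Add2

cycle 1: issue SUB r1<-Add1 // r0:5,r1:Add1,r2:4,r3:9
cycle 2: issue SUB r0<-Add2 // r0:Add2,r1:Add1,r2:4,r3:9
cycle 3: CDB Add1=4; issue ADD r2<-Add1 // r0:Add2,r1:4,r2:Add1,r3:9
cycle 4: issue MUL r3<-Mul1 // r0:Add2,r1:4,r2:Add1,r3:Mul1
cycle 5: CDB Add1=13; issue MUL r3<-Mul2 // r0:Add2,r1:4,r2:13,r3:Mul2
cycle 6: CDB Add2=1; issue ADD r0<-Add1 // r0:Add1,r1:4,r2:13,r3:Mul2
cycle 7: issue SUB r1<-Add2 // r0:Add1,r1:Add2,r2:13,r3:Mul2
cycle 8: CDB Add1=8; issue ADD r0<-Add1 // r0:Add1,r1:Add2,r2:13,r3:Mul2
cycle 9: CDB Mul1=169 // r0:Add1,r1:Add2,r2:13,r3:Mul2
cycle 10: CDB Mul2=52 // r0:Add1,r1:Add2,r2:13,r3:52
cycle 11: - // r0:Add1,r1:Add2,r2:13,r3:52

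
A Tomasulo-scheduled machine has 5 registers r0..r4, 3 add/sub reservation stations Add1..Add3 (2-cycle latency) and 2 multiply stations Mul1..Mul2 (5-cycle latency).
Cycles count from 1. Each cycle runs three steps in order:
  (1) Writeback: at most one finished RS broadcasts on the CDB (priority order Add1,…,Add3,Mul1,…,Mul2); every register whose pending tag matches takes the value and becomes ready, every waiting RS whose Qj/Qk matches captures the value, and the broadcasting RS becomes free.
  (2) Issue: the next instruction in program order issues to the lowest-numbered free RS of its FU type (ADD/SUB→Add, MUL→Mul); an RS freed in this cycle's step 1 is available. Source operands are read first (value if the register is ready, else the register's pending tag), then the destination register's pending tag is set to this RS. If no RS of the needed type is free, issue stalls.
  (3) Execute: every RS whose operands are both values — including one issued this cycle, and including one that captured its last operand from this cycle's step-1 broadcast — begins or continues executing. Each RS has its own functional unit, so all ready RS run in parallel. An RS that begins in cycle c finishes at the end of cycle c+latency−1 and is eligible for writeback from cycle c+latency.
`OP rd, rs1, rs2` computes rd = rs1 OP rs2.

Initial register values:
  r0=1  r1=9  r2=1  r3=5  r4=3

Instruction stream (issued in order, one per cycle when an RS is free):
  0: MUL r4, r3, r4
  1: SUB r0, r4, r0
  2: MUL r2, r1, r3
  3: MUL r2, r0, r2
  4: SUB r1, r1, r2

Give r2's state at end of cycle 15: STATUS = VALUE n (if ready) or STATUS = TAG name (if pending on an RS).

c1: issue MUL r4<-Mul1 | r0:1,r1:9,r2:1,r3:5,r4:Mul1
c2: issue SUB r0<-Add1 | r0:Add1,r1:9,r2:1,r3:5,r4:Mul1
c3: issue MUL r2<-Mul2 | r0:Add1,r1:9,r2:Mul2,r3:5,r4:Mul1
c4: stall | r0:Add1,r1:9,r2:Mul2,r3:5,r4:Mul1
c5: stall | r0:Add1,r1:9,r2:Mul2,r3:5,r4:Mul1
c6: CDB Mul1=15; issue MUL r2<-Mul1 | r0:Add1,r1:9,r2:Mul1,r3:5,r4:15
c7: issue SUB r1<-Add2 | r0:Add1,r1:Add2,r2:Mul1,r3:5,r4:15
c8: CDB Add1=14 | r0:14,r1:Add2,r2:Mul1,r3:5,r4:15
c9: CDB Mul2=45 | r0:14,r1:Add2,r2:Mul1,r3:5,r4:15
c10: - | r0:14,r1:Add2,r2:Mul1,r3:5,r4:15
c11: - | r0:14,r1:Add2,r2:Mul1,r3:5,r4:15
c12: - | r0:14,r1:Add2,r2:Mul1,r3:5,r4:15
c13: - | r0:14,r1:Add2,r2:Mul1,r3:5,r4:15
c14: CDB Mul1=630 | r0:14,r1:Add2,r2:630,r3:5,r4:15
c15: - | r0:14,r1:Add2,r2:630,r3:5,r4:15

STATUS = VALUE 630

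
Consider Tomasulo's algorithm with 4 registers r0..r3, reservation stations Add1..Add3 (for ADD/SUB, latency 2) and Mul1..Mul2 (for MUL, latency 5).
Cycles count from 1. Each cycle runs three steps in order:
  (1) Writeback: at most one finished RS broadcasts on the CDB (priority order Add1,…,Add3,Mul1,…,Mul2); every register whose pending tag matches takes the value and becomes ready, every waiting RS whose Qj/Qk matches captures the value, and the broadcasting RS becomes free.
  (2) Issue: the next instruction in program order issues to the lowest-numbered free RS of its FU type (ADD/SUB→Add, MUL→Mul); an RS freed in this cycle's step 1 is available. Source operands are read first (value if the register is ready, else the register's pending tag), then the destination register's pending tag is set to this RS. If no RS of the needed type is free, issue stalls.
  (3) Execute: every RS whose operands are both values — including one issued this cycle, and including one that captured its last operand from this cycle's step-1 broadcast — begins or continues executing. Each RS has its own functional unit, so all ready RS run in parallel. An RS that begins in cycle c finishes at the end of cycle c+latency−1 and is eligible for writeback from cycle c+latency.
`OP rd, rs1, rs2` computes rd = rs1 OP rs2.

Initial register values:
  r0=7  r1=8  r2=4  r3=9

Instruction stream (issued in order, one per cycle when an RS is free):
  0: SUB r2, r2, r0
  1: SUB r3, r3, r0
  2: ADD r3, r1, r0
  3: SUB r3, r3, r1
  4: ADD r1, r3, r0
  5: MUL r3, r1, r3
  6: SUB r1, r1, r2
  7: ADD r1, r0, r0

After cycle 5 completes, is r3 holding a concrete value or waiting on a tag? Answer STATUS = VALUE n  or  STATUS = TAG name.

cycle 1: issue SUB r2<-Add1 // r0:7,r1:8,r2:Add1,r3:9
cycle 2: issue SUB r3<-Add2 // r0:7,r1:8,r2:Add1,r3:Add2
cycle 3: CDB Add1=-3; issue ADD r3<-Add1 // r0:7,r1:8,r2:-3,r3:Add1
cycle 4: CDB Add2=2; issue SUB r3<-Add2 // r0:7,r1:8,r2:-3,r3:Add2
cycle 5: CDB Add1=15; issue ADD r1<-Add1 // r0:7,r1:Add1,r2:-3,r3:Add2

STATUS = TAG Add2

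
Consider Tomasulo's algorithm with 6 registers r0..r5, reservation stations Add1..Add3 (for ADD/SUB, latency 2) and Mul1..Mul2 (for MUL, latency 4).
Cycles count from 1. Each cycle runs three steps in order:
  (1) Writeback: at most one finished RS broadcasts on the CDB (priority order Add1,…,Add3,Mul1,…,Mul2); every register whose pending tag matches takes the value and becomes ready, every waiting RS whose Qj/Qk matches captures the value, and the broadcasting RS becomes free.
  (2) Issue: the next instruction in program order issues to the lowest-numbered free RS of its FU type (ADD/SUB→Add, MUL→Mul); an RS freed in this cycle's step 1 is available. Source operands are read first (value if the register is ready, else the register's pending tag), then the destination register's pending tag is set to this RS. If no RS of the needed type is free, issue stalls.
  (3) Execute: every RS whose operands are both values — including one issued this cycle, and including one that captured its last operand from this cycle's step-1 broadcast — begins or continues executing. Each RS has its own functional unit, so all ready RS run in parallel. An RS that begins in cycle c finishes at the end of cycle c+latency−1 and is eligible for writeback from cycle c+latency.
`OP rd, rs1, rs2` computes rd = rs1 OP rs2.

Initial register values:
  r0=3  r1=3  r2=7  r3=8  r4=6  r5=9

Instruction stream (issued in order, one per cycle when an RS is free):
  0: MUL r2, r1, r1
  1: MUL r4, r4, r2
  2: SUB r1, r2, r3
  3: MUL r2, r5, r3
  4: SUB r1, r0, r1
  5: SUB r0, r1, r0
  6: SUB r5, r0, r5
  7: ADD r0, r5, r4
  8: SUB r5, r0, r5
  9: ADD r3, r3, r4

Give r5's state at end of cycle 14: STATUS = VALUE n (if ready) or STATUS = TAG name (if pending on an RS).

c1: issue MUL r2<-Mul1 | r0:3,r1:3,r2:Mul1,r3:8,r4:6,r5:9
c2: issue MUL r4<-Mul2 | r0:3,r1:3,r2:Mul1,r3:8,r4:Mul2,r5:9
c3: issue SUB r1<-Add1 | r0:3,r1:Add1,r2:Mul1,r3:8,r4:Mul2,r5:9
c4: stall | r0:3,r1:Add1,r2:Mul1,r3:8,r4:Mul2,r5:9
c5: CDB Mul1=9; issue MUL r2<-Mul1 | r0:3,r1:Add1,r2:Mul1,r3:8,r4:Mul2,r5:9
c6: issue SUB r1<-Add2 | r0:3,r1:Add2,r2:Mul1,r3:8,r4:Mul2,r5:9
c7: CDB Add1=1; issue SUB r0<-Add1 | r0:Add1,r1:Add2,r2:Mul1,r3:8,r4:Mul2,r5:9
c8: issue SUB r5<-Add3 | r0:Add1,r1:Add2,r2:Mul1,r3:8,r4:Mul2,r5:Add3
c9: CDB Add2=2; issue ADD r0<-Add2 | r0:Add2,r1:2,r2:Mul1,r3:8,r4:Mul2,r5:Add3
c10: CDB Mul1=72; stall | r0:Add2,r1:2,r2:72,r3:8,r4:Mul2,r5:Add3
c11: CDB Add1=-1; issue SUB r5<-Add1 | r0:Add2,r1:2,r2:72,r3:8,r4:Mul2,r5:Add1
c12: CDB Mul2=54; stall | r0:Add2,r1:2,r2:72,r3:8,r4:54,r5:Add1
c13: CDB Add3=-10; issue ADD r3<-Add3 | r0:Add2,r1:2,r2:72,r3:Add3,r4:54,r5:Add1
c14: - | r0:Add2,r1:2,r2:72,r3:Add3,r4:54,r5:Add1

STATUS = TAG Add1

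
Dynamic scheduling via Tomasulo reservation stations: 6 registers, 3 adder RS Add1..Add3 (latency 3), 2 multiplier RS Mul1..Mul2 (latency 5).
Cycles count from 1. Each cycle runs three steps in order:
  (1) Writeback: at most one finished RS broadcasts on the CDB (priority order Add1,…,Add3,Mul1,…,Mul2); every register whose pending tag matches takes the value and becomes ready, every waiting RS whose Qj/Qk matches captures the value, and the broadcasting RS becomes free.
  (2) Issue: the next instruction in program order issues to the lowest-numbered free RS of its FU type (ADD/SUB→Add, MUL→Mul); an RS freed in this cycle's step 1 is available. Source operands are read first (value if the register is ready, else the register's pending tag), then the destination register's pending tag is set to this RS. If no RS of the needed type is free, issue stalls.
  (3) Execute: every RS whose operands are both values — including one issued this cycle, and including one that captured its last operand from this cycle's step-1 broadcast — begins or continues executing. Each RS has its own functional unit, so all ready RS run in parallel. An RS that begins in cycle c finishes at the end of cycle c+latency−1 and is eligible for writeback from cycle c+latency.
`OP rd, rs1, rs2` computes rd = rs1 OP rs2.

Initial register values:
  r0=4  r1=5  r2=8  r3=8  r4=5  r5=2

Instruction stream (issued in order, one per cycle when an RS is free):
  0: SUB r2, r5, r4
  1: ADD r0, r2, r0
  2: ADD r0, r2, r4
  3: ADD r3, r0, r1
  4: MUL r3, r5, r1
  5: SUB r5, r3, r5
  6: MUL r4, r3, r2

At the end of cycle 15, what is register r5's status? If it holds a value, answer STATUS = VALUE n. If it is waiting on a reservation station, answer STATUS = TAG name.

STATUS = VALUE 8

  c1: issue SUB r2<-Add1  regs: r0:4,r1:5,r2:Add1,r3:8,r4:5,r5:2
  c2: issue ADD r0<-Add2  regs: r0:Add2,r1:5,r2:Add1,r3:8,r4:5,r5:2
  c3: issue ADD r0<-Add3  regs: r0:Add3,r1:5,r2:Add1,r3:8,r4:5,r5:2
  c4: CDB Add1=-3; issue ADD r3<-Add1  regs: r0:Add3,r1:5,r2:-3,r3:Add1,r4:5,r5:2
  c5: issue MUL r3<-Mul1  regs: r0:Add3,r1:5,r2:-3,r3:Mul1,r4:5,r5:2
  c6: stall  regs: r0:Add3,r1:5,r2:-3,r3:Mul1,r4:5,r5:2
  c7: CDB Add2=1; issue SUB r5<-Add2  regs: r0:Add3,r1:5,r2:-3,r3:Mul1,r4:5,r5:Add2
  c8: CDB Add3=2; issue MUL r4<-Mul2  regs: r0:2,r1:5,r2:-3,r3:Mul1,r4:Mul2,r5:Add2
  c9: -  regs: r0:2,r1:5,r2:-3,r3:Mul1,r4:Mul2,r5:Add2
  c10: CDB Mul1=10  regs: r0:2,r1:5,r2:-3,r3:10,r4:Mul2,r5:Add2
  c11: CDB Add1=7  regs: r0:2,r1:5,r2:-3,r3:10,r4:Mul2,r5:Add2
  c12: -  regs: r0:2,r1:5,r2:-3,r3:10,r4:Mul2,r5:Add2
  c13: CDB Add2=8  regs: r0:2,r1:5,r2:-3,r3:10,r4:Mul2,r5:8
  c14: -  regs: r0:2,r1:5,r2:-3,r3:10,r4:Mul2,r5:8
  c15: CDB Mul2=-30  regs: r0:2,r1:5,r2:-3,r3:10,r4:-30,r5:8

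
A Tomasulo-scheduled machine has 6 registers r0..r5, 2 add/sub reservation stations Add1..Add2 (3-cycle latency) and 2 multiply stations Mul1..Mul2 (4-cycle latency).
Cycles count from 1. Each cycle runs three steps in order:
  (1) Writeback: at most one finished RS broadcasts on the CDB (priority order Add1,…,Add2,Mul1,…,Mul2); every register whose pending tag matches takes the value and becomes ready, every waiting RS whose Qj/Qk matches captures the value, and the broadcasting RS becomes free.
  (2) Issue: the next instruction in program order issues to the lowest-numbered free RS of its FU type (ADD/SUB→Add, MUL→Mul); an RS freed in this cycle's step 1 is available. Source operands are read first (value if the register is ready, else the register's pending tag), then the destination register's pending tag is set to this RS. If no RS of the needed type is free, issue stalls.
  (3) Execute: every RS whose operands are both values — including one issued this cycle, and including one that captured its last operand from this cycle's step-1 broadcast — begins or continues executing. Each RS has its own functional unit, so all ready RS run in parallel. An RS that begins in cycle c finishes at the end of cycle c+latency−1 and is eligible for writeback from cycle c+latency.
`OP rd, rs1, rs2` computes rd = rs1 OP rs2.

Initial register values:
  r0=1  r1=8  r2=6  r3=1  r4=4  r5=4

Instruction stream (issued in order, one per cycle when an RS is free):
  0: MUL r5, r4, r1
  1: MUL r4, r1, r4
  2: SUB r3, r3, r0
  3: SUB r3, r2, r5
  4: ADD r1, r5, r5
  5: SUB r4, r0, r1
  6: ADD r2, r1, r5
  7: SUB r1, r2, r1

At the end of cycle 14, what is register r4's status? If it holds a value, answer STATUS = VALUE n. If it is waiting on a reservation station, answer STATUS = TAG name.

  c1: issue MUL r5<-Mul1  regs: r0:1,r1:8,r2:6,r3:1,r4:4,r5:Mul1
  c2: issue MUL r4<-Mul2  regs: r0:1,r1:8,r2:6,r3:1,r4:Mul2,r5:Mul1
  c3: issue SUB r3<-Add1  regs: r0:1,r1:8,r2:6,r3:Add1,r4:Mul2,r5:Mul1
  c4: issue SUB r3<-Add2  regs: r0:1,r1:8,r2:6,r3:Add2,r4:Mul2,r5:Mul1
  c5: CDB Mul1=32; stall  regs: r0:1,r1:8,r2:6,r3:Add2,r4:Mul2,r5:32
  c6: CDB Add1=0; issue ADD r1<-Add1  regs: r0:1,r1:Add1,r2:6,r3:Add2,r4:Mul2,r5:32
  c7: CDB Mul2=32; stall  regs: r0:1,r1:Add1,r2:6,r3:Add2,r4:32,r5:32
  c8: CDB Add2=-26; issue SUB r4<-Add2  regs: r0:1,r1:Add1,r2:6,r3:-26,r4:Add2,r5:32
  c9: CDB Add1=64; issue ADD r2<-Add1  regs: r0:1,r1:64,r2:Add1,r3:-26,r4:Add2,r5:32
  c10: stall  regs: r0:1,r1:64,r2:Add1,r3:-26,r4:Add2,r5:32
  c11: stall  regs: r0:1,r1:64,r2:Add1,r3:-26,r4:Add2,r5:32
  c12: CDB Add1=96; issue SUB r1<-Add1  regs: r0:1,r1:Add1,r2:96,r3:-26,r4:Add2,r5:32
  c13: CDB Add2=-63  regs: r0:1,r1:Add1,r2:96,r3:-26,r4:-63,r5:32
  c14: -  regs: r0:1,r1:Add1,r2:96,r3:-26,r4:-63,r5:32

STATUS = VALUE -63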